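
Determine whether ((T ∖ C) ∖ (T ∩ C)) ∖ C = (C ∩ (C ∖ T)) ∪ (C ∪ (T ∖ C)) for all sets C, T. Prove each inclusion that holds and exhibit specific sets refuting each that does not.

Only the forward inclusion holds.

(⟹) Let x ∈ ((T ∖ C) ∖ (T ∩ C)) ∖ C. Then x ∈ T and x ∉ C, from which x ∈ (C ∩ (C ∖ T)) ∪ (C ∪ (T ∖ C)).

(⟸) This inclusion fails. Take C = {1}, T = ∅; then 1 ∈ (C ∩ (C ∖ T)) ∪ (C ∪ (T ∖ C)) but 1 ∉ ((T ∖ C) ∖ (T ∩ C)) ∖ C.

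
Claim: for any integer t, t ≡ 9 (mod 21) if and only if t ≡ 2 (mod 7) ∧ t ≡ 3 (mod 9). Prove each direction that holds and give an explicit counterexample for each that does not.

(⇒) fails; (⇐) holds.

[⇒] This fails: t = 9 gives 9 ≡ 9 (mod 21) but 9 ≡ 0 (mod 9), so the conjunction on the right does not hold.

[⇐] Conversely, if t ≡ 2 (mod 7) and t ≡ 3 (mod 9), then by the Chinese remainder theorem t ≡ 30 (mod 63). Since 30 ≡ 9 (mod 21) and 21 ∣ 63, we get t ≡ 9 (mod 21).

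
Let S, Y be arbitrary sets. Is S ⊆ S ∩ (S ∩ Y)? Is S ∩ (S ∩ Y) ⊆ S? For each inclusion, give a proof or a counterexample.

(⟹) This inclusion fails. Take S = {1}, Y = ∅; then 1 ∈ S but 1 ∉ S ∩ (S ∩ Y).

(⟸) Let x ∈ S ∩ (S ∩ Y). Then x ∈ S ∩ Y, from which x ∈ S.

Only the reverse inclusion holds.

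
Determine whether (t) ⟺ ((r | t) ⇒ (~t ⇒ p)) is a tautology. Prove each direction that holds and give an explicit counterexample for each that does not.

[⇒] Assume the antecedent. If p is true, (r | t) ⇒ (~t ⇒ p) reduces to true regardless of the other variables. If p is false, the antecedent forces (p = F, t = T, r = F) or (p = F, t = T, r = T), and (r | t) ⇒ (~t ⇒ p) holds there. Either way (r | t) ⇒ (~t ⇒ p) holds.

[⇐] This fails. Under p = F, t = F, r = F, the left side is false but the right side is true.

(⇒) holds; (⇐) fails.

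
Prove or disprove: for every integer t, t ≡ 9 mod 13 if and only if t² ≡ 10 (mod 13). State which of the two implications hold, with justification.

(⇒) This fails: take t = 9. Then 9 ≡ 9 (mod 13), but 9² = 81 ≡ 3 (mod 13), not 10.

(⇐) This fails: take t = 6. Then 6² = 36 ≡ 10 (mod 13), yet 6 ≡ 6 (mod 13), not 9.

Both directions fail.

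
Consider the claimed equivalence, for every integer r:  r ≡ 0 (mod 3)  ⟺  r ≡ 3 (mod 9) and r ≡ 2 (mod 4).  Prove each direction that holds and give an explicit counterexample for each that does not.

The forward direction fails; the converse holds.

(→) This fails: r = 0 gives 0 ≡ 0 (mod 3) but 0 ≡ 0 (mod 9), so the conjunction on the right does not hold.

(←) Conversely, if r ≡ 3 (mod 9) and r ≡ 2 (mod 4), then by the Chinese remainder theorem r ≡ 30 (mod 36). Since 30 ≡ 0 (mod 3) and 3 ∣ 36, we get r ≡ 0 (mod 3).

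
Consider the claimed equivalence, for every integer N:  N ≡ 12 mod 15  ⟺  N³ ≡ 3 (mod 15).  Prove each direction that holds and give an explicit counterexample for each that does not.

(⇒) Suppose N ≡ 12 mod 15. Write N = 15j + 12. Then (15j + 12)³ = 3375j³ + 8100j² + 6480j + 1728 = 15(225j³ + 540j² + 432j + 115) + 3, so N³ ≡ 3 (mod 15).

(⇐) Conversely, suppose N³ ≡ 3 (mod 15). The only residue r in {0, …, 14} with r³ ≡ 3 (mod 15) is r = 12, so N ≡ 12 (mod 15).

Equivalent; both directions hold.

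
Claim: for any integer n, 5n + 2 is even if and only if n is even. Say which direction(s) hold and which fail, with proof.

Both directions hold; the statement is true.

(←) Suppose n is even; write n = 2j. Then 5n + 2 = 5·(2j) + 2 = 2·5j + 2, which is even.

(→) Suppose 5n + 2 is even. Since 5 is odd, 5n and n have the same parity, so 5n + 2 ≡ n + 2 (mod 2). As 2 is even, 5n + 2 is even exactly when n is even. Thus n is even.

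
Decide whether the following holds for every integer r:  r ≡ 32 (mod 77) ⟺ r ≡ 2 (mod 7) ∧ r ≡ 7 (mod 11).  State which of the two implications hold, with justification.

(→) This fails: r = 32 gives 32 ≡ 32 (mod 77) but 32 ≡ 4 (mod 7), so the conjunction on the right does not hold.

(←) This fails: r = 51 satisfies both congruences on the right (51 ≡ 2 mod 7 and 51 ≡ 7 mod 11) yet 51 ≡ 51 (mod 77), not 32.

Both directions fail.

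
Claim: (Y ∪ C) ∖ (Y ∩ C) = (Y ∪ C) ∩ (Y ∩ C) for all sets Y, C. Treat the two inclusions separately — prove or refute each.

(⊆) This inclusion fails. Take Y = {1}, C = ∅; then 1 ∈ (Y ∪ C) ∖ (Y ∩ C) but 1 ∉ (Y ∪ C) ∩ (Y ∩ C).

(⊇) This inclusion fails. Take Y = {1}, C = {1}; then 1 ∈ (Y ∪ C) ∩ (Y ∩ C) but 1 ∉ (Y ∪ C) ∖ (Y ∩ C).

Both inclusions fail.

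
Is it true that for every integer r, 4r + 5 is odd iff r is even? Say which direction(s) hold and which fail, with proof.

Forward direction. This fails: take r = 7. Then 4r + 5 = 33, which is odd, yet r = 7 is odd, not even.

Converse. Suppose r is even. Since 4 is even, 4r is even for every r, so 4r + 5 has the same parity as 5, which is odd. Hence 4r + 5 is odd.

The forward direction fails; the converse holds.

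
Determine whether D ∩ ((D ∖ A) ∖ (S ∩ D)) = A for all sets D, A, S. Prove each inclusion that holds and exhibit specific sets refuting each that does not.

Neither inclusion holds.

(⟹) This inclusion fails. Take D = {1}, A = ∅, S = ∅; then 1 ∈ D ∩ ((D ∖ A) ∖ (S ∩ D)) but 1 ∉ A.

(⟸) This inclusion fails. Take D = ∅, A = {1}, S = ∅; then 1 ∈ A but 1 ∉ D ∩ ((D ∖ A) ∖ (S ∩ D)).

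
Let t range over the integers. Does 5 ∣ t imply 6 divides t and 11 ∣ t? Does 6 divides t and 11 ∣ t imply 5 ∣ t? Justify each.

Neither direction holds.

(→) This fails: take t = 5. Certainly 5 ∣ 5, but 6 ∤ 5.

(←) This fails: take t = 66. Both 6 ∣ 66 and 11 ∣ 66, yet 66 is not a multiple of 5 (since 66 = 13·5 + 1), so 5 ∤ 66.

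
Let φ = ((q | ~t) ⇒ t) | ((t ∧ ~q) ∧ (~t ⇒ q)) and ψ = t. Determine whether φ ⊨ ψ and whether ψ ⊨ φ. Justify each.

Both implications hold.

(⇒) Assume the antecedent. If t is true, t reduces to true regardless of the other variables. If t is false, the antecedent cannot hold. Either way t holds.

(⇐) Assume the antecedent. If t is true, the consequent reduces to true regardless of the other variables. If t is false, the antecedent cannot hold. Either way the consequent holds.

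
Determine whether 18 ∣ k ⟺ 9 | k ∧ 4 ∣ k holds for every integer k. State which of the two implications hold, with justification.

Only the converse holds.

(⇒) This fails: take k = 18. Certainly 18 ∣ 18, but 4 ∤ 18.

(⇐) Suppose 9 ∣ k and 4 ∣ k. Any common multiple of 9 and 4 is a multiple of their lcm; here gcd(9, 4) = 1, so lcm(9, 4) = 9·4 = 36, so 36 ∣ k. Since 18 ∣ 36, it follows that 18 ∣ k.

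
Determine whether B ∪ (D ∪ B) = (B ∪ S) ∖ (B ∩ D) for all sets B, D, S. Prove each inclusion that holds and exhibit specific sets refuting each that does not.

Forward inclusion. This inclusion fails. Take B = ∅, D = {1}, S = ∅; then 1 ∈ B ∪ (D ∪ B) but 1 ∉ (B ∪ S) ∖ (B ∩ D).

Reverse inclusion. This inclusion fails. Take B = ∅, D = ∅, S = {1}; then 1 ∈ (B ∪ S) ∖ (B ∩ D) but 1 ∉ B ∪ (D ∪ B).

(⊆) fails and (⊇) fails.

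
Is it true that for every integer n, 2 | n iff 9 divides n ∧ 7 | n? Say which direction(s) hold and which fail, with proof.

Neither implication holds.

Forward direction. This fails: take n = 2. Certainly 2 ∣ 2, but 9 ∤ 2.

Converse. This fails: take n = 63. Both 9 ∣ 63 and 7 ∣ 63, yet 63 is not a multiple of 2 (since 63 = 31·2 + 1), so 2 ∤ 63.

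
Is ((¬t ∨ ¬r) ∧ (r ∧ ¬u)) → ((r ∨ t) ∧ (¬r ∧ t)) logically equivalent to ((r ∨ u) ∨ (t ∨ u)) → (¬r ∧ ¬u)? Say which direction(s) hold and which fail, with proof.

(⇒) This fails. Under r = T, t = T, u = F, the left side is true but the right side is false.

(⇐) Assume the antecedent. If r is true, the antecedent cannot hold. If r is false, the consequent reduces to true regardless of the other variables. Either way the consequent holds.

Only the converse holds.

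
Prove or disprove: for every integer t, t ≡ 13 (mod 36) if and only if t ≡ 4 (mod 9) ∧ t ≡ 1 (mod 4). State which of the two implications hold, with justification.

Both directions hold.

Converse. If t ≡ 4 (mod 9) and t ≡ 1 (mod 4), then by the Chinese remainder theorem t ≡ 13 (mod 36). This is exactly t ≡ 13 (mod 36).

Forward direction. Suppose t ≡ 13 (mod 36); write t = 36j + 13. Since 9 ∣ 36, reducing mod 9 gives t ≡ 13 ≡ 4 (mod 9); since 4 ∣ 36, reducing mod 4 gives t ≡ 13 ≡ 1 (mod 4).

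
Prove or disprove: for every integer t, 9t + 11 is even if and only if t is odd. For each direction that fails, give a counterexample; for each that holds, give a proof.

(⇐) Suppose t is odd; write t = 2j + 1. Then 9t + 11 = 9·(2j + 1) + 11 = 2·9j + 20, which is even.

(⇒) Suppose 9t + 11 is even. Since 9 is odd, 9t and t have the same parity, so 9t + 11 ≡ t + 11 (mod 2). As 11 is odd, 9t + 11 is even exactly when t is odd. Thus t is odd.

Both directions hold; the statement is true.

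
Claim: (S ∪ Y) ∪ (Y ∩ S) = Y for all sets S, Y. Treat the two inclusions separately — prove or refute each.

(⟸) Let x ∈ Y. Then either x ∈ Y and x ∉ S; or x ∈ S ∩ Y. In each case x ∈ (S ∪ Y) ∪ (Y ∩ S), so Y ⊆ (S ∪ Y) ∪ (Y ∩ S).

(⟹) This inclusion fails. Take S = {1}, Y = ∅; then 1 ∈ (S ∪ Y) ∪ (Y ∩ S) but 1 ∉ Y.

Only the reverse inclusion holds.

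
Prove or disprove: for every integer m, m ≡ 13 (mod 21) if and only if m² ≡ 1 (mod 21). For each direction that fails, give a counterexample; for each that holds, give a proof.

[⇒] Suppose m ≡ 13 (mod 21). Write m = 21j + 13. Then (21j + 13)² = 441j² + 546j + 169 = 21(21j² + 26j + 8) + 1, so m² ≡ 1 (mod 21).

[⇐] This fails: take m = 1. Then 1² = 1 ≡ 1 (mod 21), yet 1 ≡ 1 (mod 21), not 13.

The forward direction holds; the converse fails.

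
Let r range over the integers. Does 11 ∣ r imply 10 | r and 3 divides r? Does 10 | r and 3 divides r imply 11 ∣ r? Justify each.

(⇒) fails and (⇐) fails.

(→) This fails: take r = 11. Certainly 11 ∣ 11, but 10 ∤ 11.

(←) This fails: take r = 30. Both 10 ∣ 30 and 3 ∣ 30, yet 30 is not a multiple of 11 (since 30 = 2·11 + 8), so 11 ∤ 30.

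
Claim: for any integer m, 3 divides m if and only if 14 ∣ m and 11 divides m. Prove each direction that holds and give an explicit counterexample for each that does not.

Both directions fail.

(⇒) This fails: take m = 3. Certainly 3 ∣ 3, but 14 ∤ 3.

(⇐) This fails: take m = 154. Both 14 ∣ 154 and 11 ∣ 154, yet 154 is not a multiple of 3 (since 154 = 51·3 + 1), so 3 ∤ 154.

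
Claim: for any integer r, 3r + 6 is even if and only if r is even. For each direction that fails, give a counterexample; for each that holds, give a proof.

The biconditional holds.

(→) Suppose 3r + 6 is even. Since 3 is odd, 3r and r have the same parity, so 3r + 6 ≡ r + 6 (mod 2). As 6 is even, 3r + 6 is even exactly when r is even. Thus r is even.

(←) Conversely, suppose r is even; write r = 2j. Then 3r + 6 = 3·(2j) + 6 = 2·3j + 6, which is even.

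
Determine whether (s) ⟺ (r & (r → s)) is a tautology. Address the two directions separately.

Forward direction. This fails. Under r = F, s = T, the left side is true but the right side is false.

Converse. Assume the antecedent. If r is true, the antecedent forces (r = T, s = T), and s holds there. If r is false, the antecedent cannot hold. Either way s holds.

Not equivalent: only (⇐) holds.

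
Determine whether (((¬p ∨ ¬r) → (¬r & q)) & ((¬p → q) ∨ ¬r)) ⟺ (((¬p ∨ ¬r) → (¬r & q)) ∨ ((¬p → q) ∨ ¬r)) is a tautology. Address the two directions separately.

[⇐] This fails. Under r = F, q = F, p = F, the left side is false but the right side is true.

[⇒] Assume the antecedent. If r is true, the antecedent forces (r = T, q = F, p = T) or (r = T, q = T, p = T), and the consequent holds there. If r is false, the consequent reduces to true regardless of the other variables. Either way the consequent holds.

Not equivalent: only (⇒) holds.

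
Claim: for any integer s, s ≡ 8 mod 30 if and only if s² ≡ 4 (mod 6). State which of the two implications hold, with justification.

(⇒) holds; (⇐) fails.

(⇒) Suppose s ≡ 8 (mod 30). Then s² ≡ 8² = 64 (mod 30), and since 6 ∣ 30, also s² ≡ 4 (mod 6).

(⇐) This fails: take s = 2. Then 2² = 4 ≡ 4 (mod 6), yet 2 ≡ 2 (mod 30), not 8.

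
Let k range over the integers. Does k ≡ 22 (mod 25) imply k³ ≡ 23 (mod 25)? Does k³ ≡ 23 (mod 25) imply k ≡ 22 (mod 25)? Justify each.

(⇒) Suppose k ≡ 22 (mod 25). Write k = 25j + 22. Then (25j + 22)³ = 15625j³ + 41250j² + 36300j + 10648 = 25(625j³ + 1650j² + 1452j + 425) + 23, so k³ ≡ 23 (mod 25).

(⇐) Conversely, suppose k³ ≡ 23 (mod 25). The only residue r in {0, …, 24} with r³ ≡ 23 (mod 25) is r = 22, so k ≡ 22 (mod 25).

Equivalent; both directions hold.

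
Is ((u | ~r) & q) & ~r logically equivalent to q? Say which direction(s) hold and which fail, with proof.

[⇐] This fails. Under u = F, r = T, q = T, the left side is false but the right side is true.

[⇒] Assume the antecedent. If u is true, the antecedent forces (u = T, r = F, q = T), and q holds there. If u is false, the antecedent forces (u = F, r = F, q = T), and q holds there. Either way q holds.

(⇒) holds; (⇐) fails.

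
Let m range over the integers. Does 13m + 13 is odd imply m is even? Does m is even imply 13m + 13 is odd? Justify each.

(⇐) Suppose m is even; write m = 2j. Then 13m + 13 = 13·(2j) + 13 = 2·13j + 13, which is odd.

(⇒) Suppose 13m + 13 is odd. Since 13 is odd, 13m and m have the same parity, so 13m + 13 ≡ m + 13 (mod 2). As 13 is odd, 13m + 13 is odd exactly when m is even. Thus m is even.

Equivalent; both directions hold.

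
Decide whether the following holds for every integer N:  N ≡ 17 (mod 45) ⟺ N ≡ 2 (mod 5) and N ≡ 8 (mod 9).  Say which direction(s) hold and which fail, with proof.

The biconditional holds.

(⟸) If N ≡ 2 (mod 5) and N ≡ 8 (mod 9), then by the Chinese remainder theorem N ≡ 17 (mod 45). This is exactly N ≡ 17 (mod 45).

(⟹) Suppose N ≡ 17 (mod 45); write N = 45j + 17. Since 5 ∣ 45, reducing mod 5 gives N ≡ 17 ≡ 2 (mod 5); since 9 ∣ 45, reducing mod 9 gives N ≡ 17 ≡ 8 (mod 9).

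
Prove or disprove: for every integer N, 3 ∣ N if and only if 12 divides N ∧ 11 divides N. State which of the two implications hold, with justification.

The forward direction fails; the converse holds.

(→) This fails: take N = 3. Certainly 3 ∣ 3, but 12 ∤ 3.

(←) Suppose 12 ∣ N and 11 ∣ N. Any common multiple of 12 and 11 is a multiple of their lcm; here gcd(12, 11) = 1, so lcm(12, 11) = 12·11 = 132, so 132 ∣ N. Since 3 ∣ 132, it follows that 3 ∣ N.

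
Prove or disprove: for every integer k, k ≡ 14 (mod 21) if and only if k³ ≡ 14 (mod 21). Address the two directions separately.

Equivalent; both directions hold.

Forward direction. Suppose k ≡ 14 (mod 21). Write k = 21j + 14. Then (21j + 14)³ = 9261j³ + 18522j² + 12348j + 2744 = 21(441j³ + 882j² + 588j + 130) + 14, so k³ ≡ 14 (mod 21).

Converse. Suppose k³ ≡ 14 (mod 21). The only residue r in {0, …, 20} with r³ ≡ 14 (mod 21) is r = 14, so k ≡ 14 (mod 21).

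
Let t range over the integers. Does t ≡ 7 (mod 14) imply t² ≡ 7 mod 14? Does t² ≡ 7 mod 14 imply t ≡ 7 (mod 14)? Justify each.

Both directions hold.

(⇒) Suppose t ≡ 7 (mod 14). Write t = 14j + 7. Then (14j + 7)² = 196j² + 196j + 49 = 14(14j² + 14j + 3) + 7, so t² ≡ 7 (mod 14).

(⇐) Conversely, suppose t² ≡ 7 (mod 14). The only residue r in {0, …, 13} with r² ≡ 7 (mod 14) is r = 7, so t ≡ 7 (mod 14).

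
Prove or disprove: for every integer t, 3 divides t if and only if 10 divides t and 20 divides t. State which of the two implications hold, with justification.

(⇒) This fails: take t = 3. Certainly 3 ∣ 3, but 10 ∤ 3.

(⇐) This fails: take t = 20. Both 10 ∣ 20 and 20 ∣ 20, yet 20 is not a multiple of 3 (since 20 = 6·3 + 2), so 3 ∤ 20.

Neither implication holds.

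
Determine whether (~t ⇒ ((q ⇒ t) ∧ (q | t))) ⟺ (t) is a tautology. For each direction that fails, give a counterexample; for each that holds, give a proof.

The biconditional holds.

(⟹) Assume the antecedent. If q is true, the antecedent forces (q = T, t = T), and t holds there. If q is false, the antecedent forces (q = F, t = T), and t holds there. Either way t holds.

(⟸) Assume the antecedent. If q is true, the antecedent forces (q = T, t = T), and ~t ⇒ ((q ⇒ t) ∧ (q | t)) holds there. If q is false, the antecedent forces (q = F, t = T), and ~t ⇒ ((q ⇒ t) ∧ (q | t)) holds there. Either way ~t ⇒ ((q ⇒ t) ∧ (q | t)) holds.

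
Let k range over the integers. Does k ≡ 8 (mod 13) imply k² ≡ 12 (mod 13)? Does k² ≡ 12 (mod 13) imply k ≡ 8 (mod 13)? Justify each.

Only the forward implication holds.

Forward direction. Suppose k ≡ 8 (mod 13). Write k = 13j + 8. Then (13j + 8)² = 169j² + 208j + 64 = 13(13j² + 16j + 4) + 12, so k² ≡ 12 (mod 13).

Converse. This fails: take k = 5. Then 5² = 25 ≡ 12 (mod 13), yet 5 ≡ 5 (mod 13), not 8.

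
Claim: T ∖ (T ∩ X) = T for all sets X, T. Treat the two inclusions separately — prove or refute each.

(⊆) Let x ∈ T ∖ (T ∩ X). Then x ∈ T and x ∉ X, from which x ∈ T.

(⊇) This inclusion fails. Take X = {1}, T = {1}; then 1 ∈ T but 1 ∉ T ∖ (T ∩ X).

(⊆) holds; (⊇) fails.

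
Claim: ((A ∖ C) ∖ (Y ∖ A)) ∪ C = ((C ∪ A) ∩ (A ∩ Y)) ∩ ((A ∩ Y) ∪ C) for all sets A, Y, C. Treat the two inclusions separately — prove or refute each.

Forward inclusion. This inclusion fails. Take A = {1}, Y = ∅, C = ∅; then 1 ∈ ((A ∖ C) ∖ (Y ∖ A)) ∪ C but 1 ∉ ((C ∪ A) ∩ (A ∩ Y)) ∩ ((A ∩ Y) ∪ C).

Reverse inclusion. Let x ∈ ((C ∪ A) ∩ (A ∩ Y)) ∩ ((A ∩ Y) ∪ C). Then either x ∈ A ∩ Y and x ∉ C; or x ∈ A ∩ Y ∩ C. In each case x ∈ ((A ∖ C) ∖ (Y ∖ A)) ∪ C, so ((C ∪ A) ∩ (A ∩ Y)) ∩ ((A ∩ Y) ∪ C) ⊆ ((A ∖ C) ∖ (Y ∖ A)) ∪ C.

Only the reverse inclusion holds.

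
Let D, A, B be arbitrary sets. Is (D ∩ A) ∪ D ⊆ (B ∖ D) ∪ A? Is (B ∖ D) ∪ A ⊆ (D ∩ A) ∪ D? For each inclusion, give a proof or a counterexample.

Neither inclusion holds.

(⊆) This inclusion fails. Take D = {1}, A = ∅, B = ∅; then 1 ∈ (D ∩ A) ∪ D but 1 ∉ (B ∖ D) ∪ A.

(⊇) This inclusion fails. Take D = ∅, A = {1}, B = ∅; then 1 ∈ (B ∖ D) ∪ A but 1 ∉ (D ∩ A) ∪ D.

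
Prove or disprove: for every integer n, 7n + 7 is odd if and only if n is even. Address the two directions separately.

[⇒] Suppose 7n + 7 is odd. Since 7 is odd, 7n and n have the same parity, so 7n + 7 ≡ n + 7 (mod 2). As 7 is odd, 7n + 7 is odd exactly when n is even. Thus n is even.

[⇐] Conversely, suppose n is even; write n = 2j. Then 7n + 7 = 7·(2j) + 7 = 2·7j + 7, which is odd.

The biconditional holds.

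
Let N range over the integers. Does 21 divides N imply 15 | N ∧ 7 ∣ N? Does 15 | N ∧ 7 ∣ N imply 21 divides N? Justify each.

Only the converse holds.

(→) This fails: take N = 21. Certainly 21 ∣ 21, but 15 ∤ 21.

(←) Suppose 15 ∣ N and 7 ∣ N. Any common multiple of 15 and 7 is a multiple of their lcm; here gcd(15, 7) = 1, so lcm(15, 7) = 15·7 = 105, so 105 ∣ N. Since 21 ∣ 105, it follows that 21 ∣ N.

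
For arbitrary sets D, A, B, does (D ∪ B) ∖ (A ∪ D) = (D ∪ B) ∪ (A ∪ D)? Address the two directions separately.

Only the forward inclusion holds.

Forward inclusion. Let x ∈ (D ∪ B) ∖ (A ∪ D). Then x ∈ B and x ∉ D, A, from which x ∈ (D ∪ B) ∪ (A ∪ D).

Reverse inclusion. This inclusion fails. Take D = {1}, A = ∅, B = ∅; then 1 ∈ (D ∪ B) ∪ (A ∪ D) but 1 ∉ (D ∪ B) ∖ (A ∪ D).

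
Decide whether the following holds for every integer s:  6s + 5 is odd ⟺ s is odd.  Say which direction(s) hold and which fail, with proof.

(→) This fails: take s = 2. Then 6s + 5 = 17, which is odd, yet s = 2 is even, not odd.

(←) Suppose s is odd. Since 6 is even, 6s is even for every s, so 6s + 5 has the same parity as 5, which is odd. Hence 6s + 5 is odd.

Only the reverse direction holds.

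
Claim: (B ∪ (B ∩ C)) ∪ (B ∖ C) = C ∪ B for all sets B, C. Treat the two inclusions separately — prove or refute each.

The sets are not equal: only the forward inclusion holds.

Forward inclusion. Let x ∈ (B ∪ (B ∩ C)) ∪ (B ∖ C). Then either x ∈ B and x ∉ C; or x ∈ B ∩ C. In each case x ∈ C ∪ B, so (B ∪ (B ∩ C)) ∪ (B ∖ C) ⊆ C ∪ B.

Reverse inclusion. This inclusion fails. Take B = ∅, C = {1}; then 1 ∈ C ∪ B but 1 ∉ (B ∪ (B ∩ C)) ∪ (B ∖ C).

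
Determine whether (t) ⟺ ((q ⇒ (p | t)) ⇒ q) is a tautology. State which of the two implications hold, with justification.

(⇒) fails and (⇐) fails.

(⟹) This fails. Under t = T, p = F, q = F, the left side is true but the right side is false.

(⟸) This fails. Under t = F, p = F, q = T, the left side is false but the right side is true.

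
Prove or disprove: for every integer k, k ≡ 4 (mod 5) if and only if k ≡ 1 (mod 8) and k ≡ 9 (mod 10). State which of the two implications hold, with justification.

Forward direction. This fails: k = 34 gives 34 ≡ 4 (mod 5) but 34 ≡ 2 (mod 8), so the conjunction on the right does not hold.

Converse. If k ≡ 1 (mod 8) and k ≡ 9 (mod 10), then by the Chinese remainder theorem k ≡ 9 (mod 40). Since 9 ≡ 4 (mod 5) and 5 ∣ 40, we get k ≡ 4 (mod 5).

Only the reverse direction holds.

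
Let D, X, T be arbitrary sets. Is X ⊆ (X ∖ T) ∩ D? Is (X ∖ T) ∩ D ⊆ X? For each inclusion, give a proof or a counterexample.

(⟹) This inclusion fails. Take D = ∅, X = {1}, T = ∅; then 1 ∈ X but 1 ∉ (X ∖ T) ∩ D.

(⟸) Let x ∈ (X ∖ T) ∩ D. Then x ∈ D ∩ X and x ∉ T, from which x ∈ X.

Only the reverse inclusion holds.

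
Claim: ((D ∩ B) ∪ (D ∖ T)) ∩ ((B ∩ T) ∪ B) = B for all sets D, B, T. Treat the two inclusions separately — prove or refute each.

(⟹) Let x ∈ ((D ∩ B) ∪ (D ∖ T)) ∩ ((B ∩ T) ∪ B). Then either x ∈ D ∩ B and x ∉ T; or x ∈ D ∩ B ∩ T. In each case x ∈ B, so ((D ∩ B) ∪ (D ∖ T)) ∩ ((B ∩ T) ∪ B) ⊆ B.

(⟸) This inclusion fails. Take D = ∅, B = {1}, T = ∅; then 1 ∈ B but 1 ∉ ((D ∩ B) ∪ (D ∖ T)) ∩ ((B ∩ T) ∪ B).

The sets are not equal: only the forward inclusion holds.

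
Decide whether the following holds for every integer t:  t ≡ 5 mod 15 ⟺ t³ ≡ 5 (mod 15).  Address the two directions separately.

(⟹) Suppose t ≡ 5 mod 15. Write t = 15j + 5. Then (15j + 5)³ = 3375j³ + 3375j² + 1125j + 125 = 15(225j³ + 225j² + 75j + 8) + 5, so t³ ≡ 5 (mod 15).

(⟸) Conversely, suppose t³ ≡ 5 (mod 15). The only residue r in {0, …, 14} with r³ ≡ 5 (mod 15) is r = 5, so t ≡ 5 (mod 15).

Both directions hold.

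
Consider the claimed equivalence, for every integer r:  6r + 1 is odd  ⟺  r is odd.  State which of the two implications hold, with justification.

[⇒] This fails: take r = 6. Then 6r + 1 = 37, which is odd, yet r = 6 is even, not odd.

[⇐] Suppose r is odd. Since 6 is even, 6r is even for every r, so 6r + 1 has the same parity as 1, which is odd. Hence 6r + 1 is odd.

Only the converse holds.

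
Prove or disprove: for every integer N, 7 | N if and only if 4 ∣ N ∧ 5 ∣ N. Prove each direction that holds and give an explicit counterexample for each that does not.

[⇒] This fails: take N = 7. Certainly 7 ∣ 7, but 4 ∤ 7.

[⇐] This fails: take N = 20. Both 4 ∣ 20 and 5 ∣ 20, yet 20 is not a multiple of 7 (since 20 = 2·7 + 6), so 7 ∤ 20.

Both directions fail.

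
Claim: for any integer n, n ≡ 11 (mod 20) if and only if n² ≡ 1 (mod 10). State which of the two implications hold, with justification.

(⟹) Suppose n ≡ 11 (mod 20). Then n² ≡ 11² = 121 (mod 20), and since 10 ∣ 20, also n² ≡ 1 (mod 10).

(⟸) This fails: take n = 1. Then 1² = 1 ≡ 1 (mod 10), yet 1 ≡ 1 (mod 20), not 11.

Only the forward direction holds.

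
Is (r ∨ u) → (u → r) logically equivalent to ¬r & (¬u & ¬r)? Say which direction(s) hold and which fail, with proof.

(⇒) fails; (⇐) holds.

(←) Assume the antecedent. If r is true, the antecedent cannot hold. If r is false, the antecedent forces (r = F, u = F), and (r ∨ u) → (u → r) holds there. Either way (r ∨ u) → (u → r) holds.

(→) This fails. Under r = T, u = F, the left side is true but the right side is false.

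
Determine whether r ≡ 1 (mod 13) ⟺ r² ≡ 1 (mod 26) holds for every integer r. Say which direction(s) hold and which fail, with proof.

(→) This fails: take r = 14. Then 14 ≡ 1 (mod 13), but 14² = 196 ≡ 14 (mod 26), not 1.

(←) This fails: take r = 25. Then 25² = 625 ≡ 1 (mod 26), yet 25 ≡ 12 (mod 13), not 1.

Neither implication holds.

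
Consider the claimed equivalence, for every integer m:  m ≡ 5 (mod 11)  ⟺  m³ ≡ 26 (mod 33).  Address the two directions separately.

(⇒) This fails: take m = 16. Then 16 ≡ 5 (mod 11), but 16³ = 4096 ≡ 4 (mod 33), not 26.

(⇐) Conversely, the residues r modulo 33 with r³ ≡ 26 (mod 33) are exactly {5}, and each is ≡ 5 (mod 11).

Only the converse holds.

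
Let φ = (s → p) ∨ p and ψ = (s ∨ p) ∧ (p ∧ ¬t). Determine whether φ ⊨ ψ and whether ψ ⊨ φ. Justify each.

[⇒] This fails. Under t = F, s = F, p = F, the left side is true but the right side is false.

[⇐] Assume the antecedent. If t is true, the antecedent cannot hold. If t is false, the antecedent forces (t = F, s = F, p = T) or (t = F, s = T, p = T), and (s → p) ∨ p holds there. Either way (s → p) ∨ p holds.

Only the converse holds.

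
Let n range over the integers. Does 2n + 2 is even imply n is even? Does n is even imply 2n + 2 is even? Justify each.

Only the reverse direction holds.

[⇒] This fails: take n = 5. Then 2n + 2 = 12, which is even, yet n = 5 is odd, not even.

[⇐] Suppose n is even. Since 2 is even, 2n is even for every n, so 2n + 2 has the same parity as 2, which is even. Hence 2n + 2 is even.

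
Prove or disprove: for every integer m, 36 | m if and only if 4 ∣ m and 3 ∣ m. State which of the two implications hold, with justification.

The forward direction holds; the converse fails.

(⟹) If 36 ∣ m, write m = 36q. Since 36 = 9·4, m = 4·(9q), so 4 ∣ m; and since 36 = 12·3, m = 3·(12q), so 3 ∣ m.

(⟸) This fails: take m = 12. Both 4 ∣ 12 and 3 ∣ 12, yet 12 is not a multiple of 36 (since 12 = 0·36 + 12), so 36 ∤ 12.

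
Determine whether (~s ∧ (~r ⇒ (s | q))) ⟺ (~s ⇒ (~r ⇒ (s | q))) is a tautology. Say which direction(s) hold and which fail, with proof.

(⇒) Assume the antecedent. If q is true, ~s ⇒ (~r ⇒ (s | q)) reduces to true regardless of the other variables. If q is false, the antecedent forces (q = F, s = F, r = T), and ~s ⇒ (~r ⇒ (s | q)) holds there. Either way ~s ⇒ (~r ⇒ (s | q)) holds.

(⇐) This fails. Under q = F, s = T, r = F, the left side is false but the right side is true.

Not equivalent: only (⇒) holds.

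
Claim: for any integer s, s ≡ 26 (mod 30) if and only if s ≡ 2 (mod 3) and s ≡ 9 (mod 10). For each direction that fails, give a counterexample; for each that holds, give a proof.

Neither direction holds.

(⇒) This fails: s = 26 gives 26 ≡ 26 (mod 30) but 26 ≡ 6 (mod 10), so the conjunction on the right does not hold.

(⇐) This fails: s = 29 satisfies both congruences on the right (29 ≡ 2 mod 3 and 29 ≡ 9 mod 10) yet 29 ≡ 29 (mod 30), not 26.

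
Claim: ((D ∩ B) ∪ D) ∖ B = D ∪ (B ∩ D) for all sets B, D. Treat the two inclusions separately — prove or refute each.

(⊆) Let x ∈ ((D ∩ B) ∪ D) ∖ B. Then x ∈ D and x ∉ B, from which x ∈ D ∪ (B ∩ D).

(⊇) This inclusion fails. Take B = {1}, D = {1}; then 1 ∈ D ∪ (B ∩ D) but 1 ∉ ((D ∩ B) ∪ D) ∖ B.

The sets are not equal: only the forward inclusion holds.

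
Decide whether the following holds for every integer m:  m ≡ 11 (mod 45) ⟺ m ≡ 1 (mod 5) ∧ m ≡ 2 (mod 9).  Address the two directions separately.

Both implications hold.

(⟹) Suppose m ≡ 11 (mod 45); write m = 45j + 11. Since 5 ∣ 45, reducing mod 5 gives m ≡ 11 ≡ 1 (mod 5); since 9 ∣ 45, reducing mod 9 gives m ≡ 11 ≡ 2 (mod 9).

(⟸) Conversely, if m ≡ 1 (mod 5) and m ≡ 2 (mod 9), then by the Chinese remainder theorem m ≡ 11 (mod 45). This is exactly m ≡ 11 (mod 45).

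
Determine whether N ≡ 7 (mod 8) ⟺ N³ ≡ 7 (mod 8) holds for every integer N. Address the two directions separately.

Forward direction. Suppose N ≡ 7 (mod 8). Write N = 8j + 7. Then (8j + 7)³ = 512j³ + 1344j² + 1176j + 343 = 8(64j³ + 168j² + 147j + 42) + 7, so N³ ≡ 7 (mod 8).

Converse. For the converse, argue contrapositively. If N ≢ 7 (mod 8), then N is congruent to one of 0, 1, 2, 3, 4, 5, 6 modulo 8, and these give N³ ≡ 0, 1, 0, 3, 0, 5, 0 respectively — never 7.

The biconditional holds.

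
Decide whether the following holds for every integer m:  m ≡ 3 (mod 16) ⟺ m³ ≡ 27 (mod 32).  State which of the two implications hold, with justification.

[⇒] This fails: take m = 19. Then 19 ≡ 3 (mod 16), but 19³ = 6859 ≡ 11 (mod 32), not 27.

[⇐] Conversely, the residues r modulo 32 with r³ ≡ 27 (mod 32) are exactly {3}, and each is ≡ 3 (mod 16).

Only the reverse direction holds.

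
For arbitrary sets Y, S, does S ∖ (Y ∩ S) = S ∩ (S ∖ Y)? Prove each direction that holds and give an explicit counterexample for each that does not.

(⟹) Let x ∈ S ∖ (Y ∩ S). Then x ∈ S and x ∉ Y, from which x ∈ S ∩ (S ∖ Y).

(⟸) Let x ∈ S ∩ (S ∖ Y). Then x ∈ S and x ∉ Y, from which x ∈ S ∖ (Y ∩ S).

Both inclusions hold; the sets are equal.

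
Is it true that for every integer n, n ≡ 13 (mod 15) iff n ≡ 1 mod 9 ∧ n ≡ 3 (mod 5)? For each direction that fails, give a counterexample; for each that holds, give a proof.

The forward direction fails; the converse holds.

(⇐) If n ≡ 1 (mod 9) and n ≡ 3 (mod 5), then by the Chinese remainder theorem n ≡ 28 (mod 45). Since 28 ≡ 13 (mod 15) and 15 ∣ 45, we get n ≡ 13 (mod 15).

(⇒) This fails: n = 43 gives 43 ≡ 13 (mod 15) but 43 ≡ 7 (mod 9), so the conjunction on the right does not hold.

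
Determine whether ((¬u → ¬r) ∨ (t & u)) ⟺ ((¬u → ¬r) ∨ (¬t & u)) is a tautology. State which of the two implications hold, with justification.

Both directions hold.

(⇒) Assume the antecedent. If u is true, (¬u → ¬r) ∨ (¬t & u) reduces to true regardless of the other variables. If u is false, the antecedent forces (u = F, r = F, t = F) or (u = F, r = F, t = T), and (¬u → ¬r) ∨ (¬t & u) holds there. Either way (¬u → ¬r) ∨ (¬t & u) holds.

(⇐) Assume the antecedent. If u is true, (¬u → ¬r) ∨ (t & u) reduces to true regardless of the other variables. If u is false, the antecedent forces (u = F, r = F, t = F) or (u = F, r = F, t = T), and (¬u → ¬r) ∨ (t & u) holds there. Either way (¬u → ¬r) ∨ (t & u) holds.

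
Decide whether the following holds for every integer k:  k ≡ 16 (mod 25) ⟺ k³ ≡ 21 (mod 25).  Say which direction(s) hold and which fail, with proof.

Both directions hold; the statement is true.

Forward direction. Suppose k ≡ 16 (mod 25). Write k = 25j + 16. Then (25j + 16)³ = 15625j³ + 30000j² + 19200j + 4096 = 25(625j³ + 1200j² + 768j + 163) + 21, so k³ ≡ 21 (mod 25).

Converse. Suppose k³ ≡ 21 (mod 25). The only residue r in {0, …, 24} with r³ ≡ 21 (mod 25) is r = 16, so k ≡ 16 (mod 25).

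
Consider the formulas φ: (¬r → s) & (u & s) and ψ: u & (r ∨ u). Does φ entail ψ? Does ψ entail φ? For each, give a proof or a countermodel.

(⇒) Assume the antecedent. If r is true, the antecedent forces (r = T, u = T, s = T), and u & (r ∨ u) holds there. If r is false, the antecedent forces (r = F, u = T, s = T), and u & (r ∨ u) holds there. Either way u & (r ∨ u) holds.

(⇐) This fails. Under r = F, u = T, s = F, the left side is false but the right side is true.

Only the forward implication holds.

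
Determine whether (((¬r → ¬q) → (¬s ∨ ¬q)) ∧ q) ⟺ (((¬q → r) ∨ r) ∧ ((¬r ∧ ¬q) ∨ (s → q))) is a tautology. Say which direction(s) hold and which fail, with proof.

Only the forward implication holds.

(⟹) Assume the antecedent. If r is true, the antecedent forces (r = T, q = T, s = F), and the consequent holds there. If r is false, the antecedent forces (r = F, q = T, s = F) or (r = F, q = T, s = T), and the consequent holds there. Either way the consequent holds.

(⟸) This fails. Under r = T, q = F, s = F, the left side is false but the right side is true.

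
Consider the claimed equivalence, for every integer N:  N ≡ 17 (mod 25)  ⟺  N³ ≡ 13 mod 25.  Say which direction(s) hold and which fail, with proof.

(⇒) Suppose N ≡ 17 (mod 25). Write N = 25j + 17. Then (25j + 17)³ = 15625j³ + 31875j² + 21675j + 4913 = 25(625j³ + 1275j² + 867j + 196) + 13, so N³ ≡ 13 (mod 25).

(⇐) Conversely, suppose N³ ≡ 13 (mod 25). The only residue r in {0, …, 24} with r³ ≡ 13 (mod 25) is r = 17, so N ≡ 17 (mod 25).

Both directions hold; the statement is true.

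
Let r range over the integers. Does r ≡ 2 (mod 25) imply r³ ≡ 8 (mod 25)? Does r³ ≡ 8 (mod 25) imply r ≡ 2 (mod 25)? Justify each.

Equivalent; both directions hold.

(→) Suppose r ≡ 2 (mod 25). Write r = 25j + 2. Then (25j + 2)³ = 15625j³ + 3750j² + 300j + 8 = 25(625j³ + 150j² + 12j) + 8, so r³ ≡ 8 (mod 25).

(←) Conversely, suppose r³ ≡ 8 (mod 25). The only residue r in {0, …, 24} with r³ ≡ 8 (mod 25) is r = 2, so r ≡ 2 (mod 25).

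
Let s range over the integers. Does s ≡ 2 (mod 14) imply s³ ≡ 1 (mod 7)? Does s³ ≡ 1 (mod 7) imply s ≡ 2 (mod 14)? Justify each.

[⇒] Suppose s ≡ 2 (mod 14). Then s³ ≡ 2³ = 8 (mod 14), and since 7 ∣ 14, also s³ ≡ 1 (mod 7).

[⇐] This fails: take s = 1. Then 1³ = 1 ≡ 1 (mod 7), yet 1 ≡ 1 (mod 14), not 2.

(⇒) holds; (⇐) fails.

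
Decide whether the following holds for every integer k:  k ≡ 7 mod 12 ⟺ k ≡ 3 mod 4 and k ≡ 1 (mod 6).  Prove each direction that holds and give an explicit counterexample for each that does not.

Equivalent; both directions hold.

(⇒) Suppose k ≡ 7 (mod 12); write k = 12j + 7. Since 4 ∣ 12, reducing mod 4 gives k ≡ 7 ≡ 3 (mod 4); since 6 ∣ 12, reducing mod 6 gives k ≡ 7 ≡ 1 (mod 6).

(⇐) Conversely, if k ≡ 3 (mod 4) and k ≡ 1 (mod 6), then by the Chinese remainder theorem k ≡ 7 (mod 12). This is exactly k ≡ 7 (mod 12).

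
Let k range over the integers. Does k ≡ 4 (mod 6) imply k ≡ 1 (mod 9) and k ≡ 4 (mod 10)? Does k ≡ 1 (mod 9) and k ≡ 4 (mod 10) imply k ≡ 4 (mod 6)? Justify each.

(⇒) This fails: k = 34 gives 34 ≡ 4 (mod 6) but 34 ≡ 7 (mod 9), so the conjunction on the right does not hold.

(⇐) Conversely, if k ≡ 1 (mod 9) and k ≡ 4 (mod 10), then by the Chinese remainder theorem k ≡ 64 (mod 90). Since 64 ≡ 4 (mod 6) and 6 ∣ 90, we get k ≡ 4 (mod 6).

Only the reverse direction holds.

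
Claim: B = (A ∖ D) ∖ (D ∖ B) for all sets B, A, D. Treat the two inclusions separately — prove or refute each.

(⟹) This inclusion fails. Take B = {1}, A = ∅, D = ∅; then 1 ∈ B but 1 ∉ (A ∖ D) ∖ (D ∖ B).

(⟸) This inclusion fails. Take B = ∅, A = {1}, D = ∅; then 1 ∈ (A ∖ D) ∖ (D ∖ B) but 1 ∉ B.

Neither inclusion holds.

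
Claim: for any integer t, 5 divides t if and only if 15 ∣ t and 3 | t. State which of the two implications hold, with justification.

[⇐] Suppose 15 ∣ t and 3 ∣ t. Any common multiple of 15 and 3 is a multiple of their lcm; here lcm(15, 3) = 15·3/gcd(15, 3) = 45/3 = 15, so 15 ∣ t. Since 5 ∣ 15, it follows that 5 ∣ t.

[⇒] This fails: take t = 5. Certainly 5 ∣ 5, but 15 ∤ 5.

Only the reverse direction holds.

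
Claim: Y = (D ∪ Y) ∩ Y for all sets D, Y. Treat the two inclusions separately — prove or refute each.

Both inclusions hold.

(⊇) Let x ∈ (D ∪ Y) ∩ Y. Then either x ∈ Y and x ∉ D; or x ∈ D ∩ Y. In each case x ∈ Y, so (D ∪ Y) ∩ Y ⊆ Y.

(⊆) Let x ∈ Y. Then either x ∈ Y and x ∉ D; or x ∈ D ∩ Y. In each case x ∈ (D ∪ Y) ∩ Y, so Y ⊆ (D ∪ Y) ∩ Y.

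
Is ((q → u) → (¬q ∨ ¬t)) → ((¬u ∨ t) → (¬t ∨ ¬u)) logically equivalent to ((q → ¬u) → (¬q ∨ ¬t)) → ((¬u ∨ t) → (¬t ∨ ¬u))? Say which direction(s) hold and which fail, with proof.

The forward direction fails; the converse holds.

[⇒] This fails. Under t = T, u = T, q = T, the left side is true but the right side is false.

[⇐] Assume the antecedent. If t is true, the antecedent forces (t = T, u = F, q = F) or (t = T, u = F, q = T), and the consequent holds there. If t is false, the consequent reduces to true regardless of the other variables. Either way the consequent holds.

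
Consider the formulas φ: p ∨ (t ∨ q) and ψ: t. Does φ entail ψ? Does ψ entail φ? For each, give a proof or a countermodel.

Only the reverse direction holds.

[⇒] This fails. Under p = T, q = F, t = F, the left side is true but the right side is false.

[⇐] Assume the antecedent. If p is true, p ∨ (t ∨ q) reduces to true regardless of the other variables. If p is false, the antecedent forces (p = F, q = F, t = T) or (p = F, q = T, t = T), and p ∨ (t ∨ q) holds there. Either way p ∨ (t ∨ q) holds.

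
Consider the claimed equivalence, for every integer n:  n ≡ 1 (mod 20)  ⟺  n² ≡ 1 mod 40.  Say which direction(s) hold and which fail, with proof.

(→) Suppose n ≡ 1 (mod 20). Working modulo 40, n ∈ {1, 21}; for each such r, r² ≡ 1 (mod 40).

(←) This fails: take n = 9. Then 9² = 81 ≡ 1 (mod 40), yet 9 ≡ 9 (mod 20), not 1.

The forward direction holds; the converse fails.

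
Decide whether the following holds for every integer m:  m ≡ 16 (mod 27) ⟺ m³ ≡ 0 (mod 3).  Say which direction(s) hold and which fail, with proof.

Both directions fail.

(⇒) This fails: take m = 16. Then 16 ≡ 16 (mod 27), but 16³ = 4096 ≡ 1 (mod 3), not 0.

(⇐) This fails: take m = 0. Then 0³ = 0 ≡ 0 (mod 3), yet 0 ≡ 0 (mod 27), not 16.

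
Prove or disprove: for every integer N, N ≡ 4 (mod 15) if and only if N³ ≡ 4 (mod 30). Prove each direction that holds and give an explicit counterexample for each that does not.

(⟸) The residues r modulo 30 with r³ ≡ 4 (mod 30) are exactly {4}, and each is ≡ 4 (mod 15).

(⟹) This fails: take N = 19. Then 19 ≡ 4 (mod 15), but 19³ = 6859 ≡ 19 (mod 30), not 4.

The forward direction fails; the converse holds.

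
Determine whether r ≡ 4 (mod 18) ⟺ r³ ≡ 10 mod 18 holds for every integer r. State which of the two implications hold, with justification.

(→) Suppose r ≡ 4 (mod 18). Write r = 18j + 4. Then (18j + 4)³ = 5832j³ + 3888j² + 864j + 64 = 18(324j³ + 216j² + 48j + 3) + 10, so r³ ≡ 10 (mod 18).

(←) This fails: take r = 10. Then 10³ = 1000 ≡ 10 (mod 18), yet 10 ≡ 10 (mod 18), not 4.

Only the forward direction holds.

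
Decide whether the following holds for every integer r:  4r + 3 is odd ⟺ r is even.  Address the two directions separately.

(⇒) This fails: take r = 5. Then 4r + 3 = 23, which is odd, yet r = 5 is odd, not even.

(⇐) Suppose r is even. Since 4 is even, 4r is even for every r, so 4r + 3 has the same parity as 3, which is odd. Hence 4r + 3 is odd.

The forward direction fails; the converse holds.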